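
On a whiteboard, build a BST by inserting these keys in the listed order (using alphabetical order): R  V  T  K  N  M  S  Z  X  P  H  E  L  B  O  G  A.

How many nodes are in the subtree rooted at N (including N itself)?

Insert R: tree is empty, so R becomes the root.
Insert V: V > R → go right. Place as right child of R.
Insert T: T > R → go right; T < V → go left. Place as left child of V.
Insert K: K < R → go left. Place as left child of R.
Insert N: N < R → go left; N > K → go right. Place as right child of K.
Insert M: M < R → go left; M > K → go right; M < N → go left. Place as left child of N.
Insert S: S > R → go right; S < V → go left; S < T → go left. Place as left child of T.
Insert Z: Z > R → go right; Z > V → go right. Place as right child of V.
Insert X: X > R → go right; X > V → go right; X < Z → go left. Place as left child of Z.
Insert P: P < R → go left; P > K → go right; P > N → go right. Place as right child of N.
Insert H: H < R → go left; H < K → go left. Place as left child of K.
Insert E: E < R → go left; E < K → go left; E < H → go left. Place as left child of H.
Insert L: L < R → go left; L > K → go right; L < N → go left; L < M → go left. Place as left child of M.
Insert B: B < R → go left; B < K → go left; B < H → go left; B < E → go left. Place as left child of E.
Insert O: O < R → go left; O > K → go right; O > N → go right; O < P → go left. Place as left child of P.
Insert G: G < R → go left; G < K → go left; G < H → go left; G > E → go right. Place as right child of E.
Insert A: A < R → go left; A < K → go left; A < H → go left; A < E → go left; A < B → go left. Place as left child of B.

Subtree rooted at N contains: N, M, L, P, O — 5 nodes.

5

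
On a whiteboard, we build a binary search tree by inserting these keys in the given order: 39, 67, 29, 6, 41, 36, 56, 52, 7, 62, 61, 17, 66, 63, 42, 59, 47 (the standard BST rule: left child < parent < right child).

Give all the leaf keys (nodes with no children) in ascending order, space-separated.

17 36 47 59 63

Insert 39: tree is empty, so 39 becomes the root.
Insert 67: 67 > 39 → go right. Place as right child of 39.
Insert 29: 29 < 39 → go left. Place as left child of 39.
Insert 6: 6 < 39 → go left; 6 < 29 → go left. Place as left child of 29.
Insert 41: 41 > 39 → go right; 41 < 67 → go left. Place as left child of 67.
Insert 36: 36 < 39 → go left; 36 > 29 → go right. Place as right child of 29.
Insert 56: 56 > 39 → go right; 56 < 67 → go left; 56 > 41 → go right. Place as right child of 41.
Insert 52: 52 > 39 → go right; 52 < 67 → go left; 52 > 41 → go right; 52 < 56 → go left. Place as left child of 56.
Insert 7: 7 < 39 → go left; 7 < 29 → go left; 7 > 6 → go right. Place as right child of 6.
Insert 62: 62 > 39 → go right; 62 < 67 → go left; 62 > 41 → go right; 62 > 56 → go right. Place as right child of 56.
Insert 61: 61 > 39 → go right; 61 < 67 → go left; 61 > 41 → go right; 61 > 56 → go right; 61 < 62 → go left. Place as left child of 62.
Insert 17: 17 < 39 → go left; 17 < 29 → go left; 17 > 6 → go right; 17 > 7 → go right. Place as right child of 7.
Insert 66: 66 > 39 → go right; 66 < 67 → go left; 66 > 41 → go right; 66 > 56 → go right; 66 > 62 → go right. Place as right child of 62.
Insert 63: 63 > 39 → go right; 63 < 67 → go left; 63 > 41 → go right; 63 > 56 → go right; 63 > 62 → go right; 63 < 66 → go left. Place as left child of 66.
Insert 42: 42 > 39 → go right; 42 < 67 → go left; 42 > 41 → go right; 42 < 56 → go left; 42 < 52 → go left. Place as left child of 52.
Insert 59: 59 > 39 → go right; 59 < 67 → go left; 59 > 41 → go right; 59 > 56 → go right; 59 < 62 → go left; 59 < 61 → go left. Place as left child of 61.
Insert 47: 47 > 39 → go right; 47 < 67 → go left; 47 > 41 → go right; 47 < 56 → go left; 47 < 52 → go left; 47 > 42 → go right. Place as right child of 42.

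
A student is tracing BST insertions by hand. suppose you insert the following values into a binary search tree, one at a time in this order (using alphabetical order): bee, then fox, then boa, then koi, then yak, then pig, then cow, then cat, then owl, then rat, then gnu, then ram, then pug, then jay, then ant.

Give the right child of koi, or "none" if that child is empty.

Insert bee: tree is empty, so bee becomes the root.
Insert fox: fox > bee → go right. Place as right child of bee.
Insert boa: boa > bee → go right; boa < fox → go left. Place as left child of fox.
Insert koi: koi > bee → go right; koi > fox → go right. Place as right child of fox.
Insert yak: yak > bee → go right; yak > fox → go right; yak > koi → go right. Place as right child of koi.
Insert pig: pig > bee → go right; pig > fox → go right; pig > koi → go right; pig < yak → go left. Place as left child of yak.
Insert cow: cow > bee → go right; cow < fox → go left; cow > boa → go right. Place as right child of boa.
Insert cat: cat > bee → go right; cat < fox → go left; cat > boa → go right; cat < cow → go left. Place as left child of cow.
Insert owl: owl > bee → go right; owl > fox → go right; owl > koi → go right; owl < yak → go left; owl < pig → go left. Place as left child of pig.
Insert rat: rat > bee → go right; rat > fox → go right; rat > koi → go right; rat < yak → go left; rat > pig → go right. Place as right child of pig.
Insert gnu: gnu > bee → go right; gnu > fox → go right; gnu < koi → go left. Place as left child of koi.
Insert ram: ram > bee → go right; ram > fox → go right; ram > koi → go right; ram < yak → go left; ram > pig → go right; ram < rat → go left. Place as left child of rat.
Insert pug: pug > bee → go right; pug > fox → go right; pug > koi → go right; pug < yak → go left; pug > pig → go right; pug < rat → go left; pug < ram → go left. Place as left child of ram.
Insert jay: jay > bee → go right; jay > fox → go right; jay < koi → go left; jay > gnu → go right. Place as right child of gnu.
Insert ant: ant < bee → go left. Place as left child of bee.

yak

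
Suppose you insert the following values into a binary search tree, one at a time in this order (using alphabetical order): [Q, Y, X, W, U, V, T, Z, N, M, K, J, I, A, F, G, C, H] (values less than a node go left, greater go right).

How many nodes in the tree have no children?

5

Q: root
Y: right child of Q (depth 1)
X: left child of Y (depth 2)
W: left child of X (depth 3)
U: left child of W (depth 4)
V: right child of U (depth 5)
T: left child of U (depth 5)
Z: right child of Y (depth 2)
N: left child of Q (depth 1)
M: left child of N (depth 2)
K: left child of M (depth 3)
J: left child of K (depth 4)
I: left child of J (depth 5)
A: left child of I (depth 6)
F: right child of A (depth 7)
G: right child of F (depth 8)
C: left child of F (depth 8)
H: right child of G (depth 9)

Leaves: C, H, T, V, Z — 5 in total.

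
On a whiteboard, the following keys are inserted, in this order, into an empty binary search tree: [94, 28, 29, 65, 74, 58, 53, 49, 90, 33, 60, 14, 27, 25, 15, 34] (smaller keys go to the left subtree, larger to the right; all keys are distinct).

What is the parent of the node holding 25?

27

94: root
28: left child of 94 (depth 1)
29: right child of 28 (depth 2)
65: right child of 29 (depth 3)
74: right child of 65 (depth 4)
58: left child of 65 (depth 4)
53: left child of 58 (depth 5)
49: left child of 53 (depth 6)
90: right child of 74 (depth 5)
33: left child of 49 (depth 7)
60: right child of 58 (depth 5)
14: left child of 28 (depth 2)
27: right child of 14 (depth 3)
25: left child of 27 (depth 4)
15: left child of 25 (depth 5)
34: right child of 33 (depth 8)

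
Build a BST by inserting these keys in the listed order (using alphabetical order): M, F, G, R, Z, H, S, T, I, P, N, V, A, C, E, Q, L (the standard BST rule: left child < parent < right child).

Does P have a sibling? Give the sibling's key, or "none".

Resulting structure (node: left, right):
  M: L=F, R=R
  F: L=A, R=G
  G: L=–, R=H
  R: L=P, R=Z
  Z: L=S, R=–
  H: L=–, R=I
  S: L=–, R=T
  T: L=–, R=V
  I: L=–, R=L
  P: L=N, R=Q
  N: L=–, R=–
  V: L=–, R=–
  A: L=–, R=C
  C: L=–, R=E
  E: L=–, R=–
  Q: L=–, R=–
  L: L=–, R=–

P's parent is R; the other child of R is Z.

Z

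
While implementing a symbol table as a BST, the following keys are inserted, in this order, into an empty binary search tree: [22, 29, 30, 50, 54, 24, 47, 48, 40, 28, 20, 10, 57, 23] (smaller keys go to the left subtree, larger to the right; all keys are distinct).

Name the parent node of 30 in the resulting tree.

29

22: root
29: right child of 22 (depth 1)
30: right child of 29 (depth 2)
50: right child of 30 (depth 3)
54: right child of 50 (depth 4)
24: left child of 29 (depth 2)
47: left child of 50 (depth 4)
48: right child of 47 (depth 5)
40: left child of 47 (depth 5)
28: right child of 24 (depth 3)
20: left child of 22 (depth 1)
10: left child of 20 (depth 2)
57: right child of 54 (depth 5)
23: left child of 24 (depth 3)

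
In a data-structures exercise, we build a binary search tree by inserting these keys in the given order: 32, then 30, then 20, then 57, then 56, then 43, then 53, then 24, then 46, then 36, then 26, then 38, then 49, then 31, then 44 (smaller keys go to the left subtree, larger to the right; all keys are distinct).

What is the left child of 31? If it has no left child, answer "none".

none

Insert 32: tree is empty, so 32 becomes the root.
Insert 30: 30 < 32 → go left. Place as left child of 32.
Insert 20: 20 < 32 → go left; 20 < 30 → go left. Place as left child of 30.
Insert 57: 57 > 32 → go right. Place as right child of 32.
Insert 56: 56 > 32 → go right; 56 < 57 → go left. Place as left child of 57.
Insert 43: 43 > 32 → go right; 43 < 57 → go left; 43 < 56 → go left. Place as left child of 56.
Insert 53: 53 > 32 → go right; 53 < 57 → go left; 53 < 56 → go left; 53 > 43 → go right. Place as right child of 43.
Insert 24: 24 < 32 → go left; 24 < 30 → go left; 24 > 20 → go right. Place as right child of 20.
Insert 46: 46 > 32 → go right; 46 < 57 → go left; 46 < 56 → go left; 46 > 43 → go right; 46 < 53 → go left. Place as left child of 53.
Insert 36: 36 > 32 → go right; 36 < 57 → go left; 36 < 56 → go left; 36 < 43 → go left. Place as left child of 43.
Insert 26: 26 < 32 → go left; 26 < 30 → go left; 26 > 20 → go right; 26 > 24 → go right. Place as right child of 24.
Insert 38: 38 > 32 → go right; 38 < 57 → go left; 38 < 56 → go left; 38 < 43 → go left; 38 > 36 → go right. Place as right child of 36.
Insert 49: 49 > 32 → go right; 49 < 57 → go left; 49 < 56 → go left; 49 > 43 → go right; 49 < 53 → go left; 49 > 46 → go right. Place as right child of 46.
Insert 31: 31 < 32 → go left; 31 > 30 → go right. Place as right child of 30.
Insert 44: 44 > 32 → go right; 44 < 57 → go left; 44 < 56 → go left; 44 > 43 → go right; 44 < 53 → go left; 44 < 46 → go left. Place as left child of 46.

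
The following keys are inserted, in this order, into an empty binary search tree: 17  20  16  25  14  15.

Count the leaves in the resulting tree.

2

Resulting structure (node: left, right):
  17: L=16, R=20
  20: L=–, R=25
  16: L=14, R=–
  25: L=–, R=–
  14: L=–, R=15
  15: L=–, R=–

Leaves: 15, 25 — 2 in total.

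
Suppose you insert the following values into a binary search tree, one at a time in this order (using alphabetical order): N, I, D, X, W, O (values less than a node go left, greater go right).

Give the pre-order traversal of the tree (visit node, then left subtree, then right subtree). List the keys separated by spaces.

N I D X W O

Insert N: tree is empty, so N becomes the root.
Insert I: I < N → go left. Place as left child of N.
Insert D: D < N → go left; D < I → go left. Place as left child of I.
Insert X: X > N → go right. Place as right child of N.
Insert W: W > N → go right; W < X → go left. Place as left child of X.
Insert O: O > N → go right; O < X → go left; O < W → go left. Place as left child of W.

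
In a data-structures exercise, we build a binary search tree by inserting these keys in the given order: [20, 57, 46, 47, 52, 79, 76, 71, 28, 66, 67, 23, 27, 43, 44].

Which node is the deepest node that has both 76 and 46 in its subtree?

57

Resulting structure (node: left, right):
  20: L=–, R=57
  57: L=46, R=79
  46: L=28, R=47
  47: L=–, R=52
  52: L=–, R=–
  79: L=76, R=–
  76: L=71, R=–
  71: L=66, R=–
  28: L=23, R=43
  66: L=–, R=67
  67: L=–, R=–
  23: L=–, R=27
  27: L=–, R=–
  43: L=–, R=44
  44: L=–, R=–

Path to 76: 20 → 57 → 79 → 76
Path to 46: 20 → 57 → 46
The paths share a prefix ending at 57, then split left and right.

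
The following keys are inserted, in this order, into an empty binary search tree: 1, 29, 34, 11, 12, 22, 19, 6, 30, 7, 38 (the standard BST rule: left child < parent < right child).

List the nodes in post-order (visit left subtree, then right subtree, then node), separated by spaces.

Insert 1: tree is empty, so 1 becomes the root.
Insert 29: 29 > 1 → go right. Place as right child of 1.
Insert 34: 34 > 1 → go right; 34 > 29 → go right. Place as right child of 29.
Insert 11: 11 > 1 → go right; 11 < 29 → go left. Place as left child of 29.
Insert 12: 12 > 1 → go right; 12 < 29 → go left; 12 > 11 → go right. Place as right child of 11.
Insert 22: 22 > 1 → go right; 22 < 29 → go left; 22 > 11 → go right; 22 > 12 → go right. Place as right child of 12.
Insert 19: 19 > 1 → go right; 19 < 29 → go left; 19 > 11 → go right; 19 > 12 → go right; 19 < 22 → go left. Place as left child of 22.
Insert 6: 6 > 1 → go right; 6 < 29 → go left; 6 < 11 → go left. Place as left child of 11.
Insert 30: 30 > 1 → go right; 30 > 29 → go right; 30 < 34 → go left. Place as left child of 34.
Insert 7: 7 > 1 → go right; 7 < 29 → go left; 7 < 11 → go left; 7 > 6 → go right. Place as right child of 6.
Insert 38: 38 > 1 → go right; 38 > 29 → go right; 38 > 34 → go right. Place as right child of 34.

7 6 19 22 12 11 30 38 34 29 1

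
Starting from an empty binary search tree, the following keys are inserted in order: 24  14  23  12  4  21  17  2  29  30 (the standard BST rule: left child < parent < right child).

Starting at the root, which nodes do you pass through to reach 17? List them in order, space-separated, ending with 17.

24: root
14: left child of 24 (depth 1)
23: right child of 14 (depth 2)
12: left child of 14 (depth 2)
4: left child of 12 (depth 3)
21: left child of 23 (depth 3)
17: left child of 21 (depth 4)
2: left child of 4 (depth 4)
29: right child of 24 (depth 1)
30: right child of 29 (depth 2)

24 14 23 21 17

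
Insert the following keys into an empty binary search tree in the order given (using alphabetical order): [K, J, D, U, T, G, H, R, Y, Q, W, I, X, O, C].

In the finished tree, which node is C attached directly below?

K: root
J: left child of K (depth 1)
D: left child of J (depth 2)
U: right child of K (depth 1)
T: left child of U (depth 2)
G: right child of D (depth 3)
H: right child of G (depth 4)
R: left child of T (depth 3)
Y: right child of U (depth 2)
Q: left child of R (depth 4)
W: left child of Y (depth 3)
I: right child of H (depth 5)
X: right child of W (depth 4)
O: left child of Q (depth 5)
C: left child of D (depth 3)

D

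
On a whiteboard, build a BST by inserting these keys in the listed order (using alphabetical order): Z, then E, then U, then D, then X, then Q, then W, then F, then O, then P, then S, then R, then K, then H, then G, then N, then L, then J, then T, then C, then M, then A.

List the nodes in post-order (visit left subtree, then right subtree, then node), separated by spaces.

A C D G J H M L N K P O F R T S Q W X U E Z

Resulting structure (node: left, right):
  Z: L=E, R=–
  E: L=D, R=U
  U: L=Q, R=X
  D: L=C, R=–
  X: L=W, R=–
  Q: L=F, R=S
  W: L=–, R=–
  F: L=–, R=O
  O: L=K, R=P
  P: L=–, R=–
  S: L=R, R=T
  R: L=–, R=–
  K: L=H, R=N
  H: L=G, R=J
  G: L=–, R=–
  N: L=L, R=–
  L: L=–, R=M
  J: L=–, R=–
  T: L=–, R=–
  C: L=A, R=–
  M: L=–, R=–
  A: L=–, R=–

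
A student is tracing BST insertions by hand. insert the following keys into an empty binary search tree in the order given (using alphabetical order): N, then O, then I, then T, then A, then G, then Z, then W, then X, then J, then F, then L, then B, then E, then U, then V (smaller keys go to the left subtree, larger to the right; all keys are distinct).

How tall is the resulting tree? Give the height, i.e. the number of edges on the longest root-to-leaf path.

Resulting structure (node: left, right):
  N: L=I, R=O
  O: L=–, R=T
  I: L=A, R=J
  T: L=–, R=Z
  A: L=–, R=G
  G: L=F, R=–
  Z: L=W, R=–
  W: L=U, R=X
  X: L=–, R=–
  J: L=–, R=L
  F: L=B, R=–
  L: L=–, R=–
  B: L=–, R=E
  E: L=–, R=–
  U: L=–, R=V
  V: L=–, R=–

The deepest node is E at depth 6.

6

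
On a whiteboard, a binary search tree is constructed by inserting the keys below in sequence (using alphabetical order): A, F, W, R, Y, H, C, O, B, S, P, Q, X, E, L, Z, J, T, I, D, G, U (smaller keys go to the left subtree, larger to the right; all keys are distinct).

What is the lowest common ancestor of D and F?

A: root
F: right child of A (depth 1)
W: right child of F (depth 2)
R: left child of W (depth 3)
Y: right child of W (depth 3)
H: left child of R (depth 4)
C: left child of F (depth 2)
O: right child of H (depth 5)
B: left child of C (depth 3)
S: right child of R (depth 4)
P: right child of O (depth 6)
Q: right child of P (depth 7)
X: left child of Y (depth 4)
E: right child of C (depth 3)
L: left child of O (depth 6)
Z: right child of Y (depth 4)
J: left child of L (depth 7)
T: right child of S (depth 5)
I: left child of J (depth 8)
D: left child of E (depth 4)
G: left child of H (depth 5)
U: right child of T (depth 6)

Path to D: A → F → C → E → D
Path to F: A → F
F lies on both paths and is an ancestor of the other node.

F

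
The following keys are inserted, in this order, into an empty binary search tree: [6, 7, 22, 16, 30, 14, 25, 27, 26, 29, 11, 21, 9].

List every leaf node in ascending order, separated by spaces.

9 21 26 29

6: root
7: right child of 6 (depth 1)
22: right child of 7 (depth 2)
16: left child of 22 (depth 3)
30: right child of 22 (depth 3)
14: left child of 16 (depth 4)
25: left child of 30 (depth 4)
27: right child of 25 (depth 5)
26: left child of 27 (depth 6)
29: right child of 27 (depth 6)
11: left child of 14 (depth 5)
21: right child of 16 (depth 4)
9: left child of 11 (depth 6)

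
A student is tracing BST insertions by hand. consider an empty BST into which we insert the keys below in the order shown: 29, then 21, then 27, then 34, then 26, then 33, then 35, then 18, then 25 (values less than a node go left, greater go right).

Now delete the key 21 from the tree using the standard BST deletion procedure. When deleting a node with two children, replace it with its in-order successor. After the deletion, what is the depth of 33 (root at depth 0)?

2

29: root
21: left child of 29 (depth 1)
27: right child of 21 (depth 2)
34: right child of 29 (depth 1)
26: left child of 27 (depth 3)
33: left child of 34 (depth 2)
35: right child of 34 (depth 2)
18: left child of 21 (depth 2)
25: left child of 26 (depth 4)

Delete 21 (two children — replace with in-order successor).
After deletion, path to 33: 29 → 34 → 33.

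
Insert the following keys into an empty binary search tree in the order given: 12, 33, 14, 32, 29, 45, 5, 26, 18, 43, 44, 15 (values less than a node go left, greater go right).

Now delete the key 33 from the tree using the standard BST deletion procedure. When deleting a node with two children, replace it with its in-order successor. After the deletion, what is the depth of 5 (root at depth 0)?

1

Resulting structure (node: left, right):
  12: L=5, R=33
  33: L=14, R=45
  14: L=–, R=32
  32: L=29, R=–
  29: L=26, R=–
  45: L=43, R=–
  5: L=–, R=–
  26: L=18, R=–
  18: L=15, R=–
  43: L=–, R=44
  44: L=–, R=–
  15: L=–, R=–

Delete 33 (two children — replace with in-order successor).
After deletion, path to 5: 12 → 5.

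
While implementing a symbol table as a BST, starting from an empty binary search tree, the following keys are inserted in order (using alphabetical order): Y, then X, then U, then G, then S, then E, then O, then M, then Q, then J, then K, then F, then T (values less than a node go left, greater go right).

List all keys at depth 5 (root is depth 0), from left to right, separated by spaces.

F O T

Y: root
X: left child of Y (depth 1)
U: left child of X (depth 2)
G: left child of U (depth 3)
S: right child of G (depth 4)
E: left child of G (depth 4)
O: left child of S (depth 5)
M: left child of O (depth 6)
Q: right child of O (depth 6)
J: left child of M (depth 7)
K: right child of J (depth 8)
F: right child of E (depth 5)
T: right child of S (depth 5)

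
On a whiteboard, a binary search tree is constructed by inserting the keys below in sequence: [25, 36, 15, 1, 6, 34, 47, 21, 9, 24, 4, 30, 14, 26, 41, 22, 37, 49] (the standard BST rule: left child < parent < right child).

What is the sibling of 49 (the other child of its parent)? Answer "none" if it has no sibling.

25: root
36: right child of 25 (depth 1)
15: left child of 25 (depth 1)
1: left child of 15 (depth 2)
6: right child of 1 (depth 3)
34: left child of 36 (depth 2)
47: right child of 36 (depth 2)
21: right child of 15 (depth 2)
9: right child of 6 (depth 4)
24: right child of 21 (depth 3)
4: left child of 6 (depth 4)
30: left child of 34 (depth 3)
14: right child of 9 (depth 5)
26: left child of 30 (depth 4)
41: left child of 47 (depth 3)
22: left child of 24 (depth 4)
37: left child of 41 (depth 4)
49: right child of 47 (depth 3)

49's parent is 47; the other child of 47 is 41.

41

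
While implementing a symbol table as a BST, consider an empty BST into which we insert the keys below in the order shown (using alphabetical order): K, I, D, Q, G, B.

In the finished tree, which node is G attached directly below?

K: root
I: left child of K (depth 1)
D: left child of I (depth 2)
Q: right child of K (depth 1)
G: right child of D (depth 3)
B: left child of D (depth 3)

D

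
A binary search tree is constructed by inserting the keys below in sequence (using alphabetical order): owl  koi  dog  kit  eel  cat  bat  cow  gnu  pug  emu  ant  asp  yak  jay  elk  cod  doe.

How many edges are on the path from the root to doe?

5

Insert owl: tree is empty, so owl becomes the root.
Insert koi: koi < owl → go left. Place as left child of owl.
Insert dog: dog < owl → go left; dog < koi → go left. Place as left child of koi.
Insert kit: kit < owl → go left; kit < koi → go left; kit > dog → go right. Place as right child of dog.
Insert eel: eel < owl → go left; eel < koi → go left; eel > dog → go right; eel < kit → go left. Place as left child of kit.
Insert cat: cat < owl → go left; cat < koi → go left; cat < dog → go left. Place as left child of dog.
Insert bat: bat < owl → go left; bat < koi → go left; bat < dog → go left; bat < cat → go left. Place as left child of cat.
Insert cow: cow < owl → go left; cow < koi → go left; cow < dog → go left; cow > cat → go right. Place as right child of cat.
Insert gnu: gnu < owl → go left; gnu < koi → go left; gnu > dog → go right; gnu < kit → go left; gnu > eel → go right. Place as right child of eel.
Insert pug: pug > owl → go right. Place as right child of owl.
Insert emu: emu < owl → go left; emu < koi → go left; emu > dog → go right; emu < kit → go left; emu > eel → go right; emu < gnu → go left. Place as left child of gnu.
Insert ant: ant < owl → go left; ant < koi → go left; ant < dog → go left; ant < cat → go left; ant < bat → go left. Place as left child of bat.
Insert asp: asp < owl → go left; asp < koi → go left; asp < dog → go left; asp < cat → go left; asp < bat → go left; asp > ant → go right. Place as right child of ant.
Insert yak: yak > owl → go right; yak > pug → go right. Place as right child of pug.
Insert jay: jay < owl → go left; jay < koi → go left; jay > dog → go right; jay < kit → go left; jay > eel → go right; jay > gnu → go right. Place as right child of gnu.
Insert elk: elk < owl → go left; elk < koi → go left; elk > dog → go right; elk < kit → go left; elk > eel → go right; elk < gnu → go left; elk < emu → go left. Place as left child of emu.
Insert cod: cod < owl → go left; cod < koi → go left; cod < dog → go left; cod > cat → go right; cod < cow → go left. Place as left child of cow.
Insert doe: doe < owl → go left; doe < koi → go left; doe < dog → go left; doe > cat → go right; doe > cow → go right. Place as right child of cow.

Path to doe: owl → koi → dog → cat → cow → doe, which is 5 edges.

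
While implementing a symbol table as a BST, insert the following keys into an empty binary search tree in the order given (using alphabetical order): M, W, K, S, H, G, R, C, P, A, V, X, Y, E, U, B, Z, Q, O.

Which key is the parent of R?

S

Resulting structure (node: left, right):
  M: L=K, R=W
  W: L=S, R=X
  K: L=H, R=–
  S: L=R, R=V
  H: L=G, R=–
  G: L=C, R=–
  R: L=P, R=–
  C: L=A, R=E
  P: L=O, R=Q
  A: L=–, R=B
  V: L=U, R=–
  X: L=–, R=Y
  Y: L=–, R=Z
  E: L=–, R=–
  U: L=–, R=–
  B: L=–, R=–
  Z: L=–, R=–
  Q: L=–, R=–
  O: L=–, R=–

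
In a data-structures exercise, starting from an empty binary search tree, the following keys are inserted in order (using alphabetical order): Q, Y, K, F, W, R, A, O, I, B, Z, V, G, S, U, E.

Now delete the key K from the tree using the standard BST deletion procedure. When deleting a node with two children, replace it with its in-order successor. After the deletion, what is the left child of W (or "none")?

Resulting structure (node: left, right):
  Q: L=K, R=Y
  Y: L=W, R=Z
  K: L=F, R=O
  F: L=A, R=I
  W: L=R, R=–
  R: L=–, R=V
  A: L=–, R=B
  O: L=–, R=–
  I: L=G, R=–
  B: L=–, R=E
  Z: L=–, R=–
  V: L=S, R=–
  G: L=–, R=–
  S: L=–, R=U
  U: L=–, R=–
  E: L=–, R=–

Delete K (two children — replace with in-order successor).
After deletion, W's left child: R.

R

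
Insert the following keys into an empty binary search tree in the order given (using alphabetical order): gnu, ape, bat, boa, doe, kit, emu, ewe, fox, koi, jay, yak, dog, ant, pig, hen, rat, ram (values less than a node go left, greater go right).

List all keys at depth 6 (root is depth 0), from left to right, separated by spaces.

Insert gnu: tree is empty, so gnu becomes the root.
Insert ape: ape < gnu → go left. Place as left child of gnu.
Insert bat: bat < gnu → go left; bat > ape → go right. Place as right child of ape.
Insert boa: boa < gnu → go left; boa > ape → go right; boa > bat → go right. Place as right child of bat.
Insert doe: doe < gnu → go left; doe > ape → go right; doe > bat → go right; doe > boa → go right. Place as right child of boa.
Insert kit: kit > gnu → go right. Place as right child of gnu.
Insert emu: emu < gnu → go left; emu > ape → go right; emu > bat → go right; emu > boa → go right; emu > doe → go right. Place as right child of doe.
Insert ewe: ewe < gnu → go left; ewe > ape → go right; ewe > bat → go right; ewe > boa → go right; ewe > doe → go right; ewe > emu → go right. Place as right child of emu.
Insert fox: fox < gnu → go left; fox > ape → go right; fox > bat → go right; fox > boa → go right; fox > doe → go right; fox > emu → go right; fox > ewe → go right. Place as right child of ewe.
Insert koi: koi > gnu → go right; koi > kit → go right. Place as right child of kit.
Insert jay: jay > gnu → go right; jay < kit → go left. Place as left child of kit.
Insert yak: yak > gnu → go right; yak > kit → go right; yak > koi → go right. Place as right child of koi.
Insert dog: dog < gnu → go left; dog > ape → go right; dog > bat → go right; dog > boa → go right; dog > doe → go right; dog < emu → go left. Place as left child of emu.
Insert ant: ant < gnu → go left; ant < ape → go left. Place as left child of ape.
Insert pig: pig > gnu → go right; pig > kit → go right; pig > koi → go right; pig < yak → go left. Place as left child of yak.
Insert hen: hen > gnu → go right; hen < kit → go left; hen < jay → go left. Place as left child of jay.
Insert rat: rat > gnu → go right; rat > kit → go right; rat > koi → go right; rat < yak → go left; rat > pig → go right. Place as right child of pig.
Insert ram: ram > gnu → go right; ram > kit → go right; ram > koi → go right; ram < yak → go left; ram > pig → go right; ram < rat → go left. Place as left child of rat.

dog ewe ram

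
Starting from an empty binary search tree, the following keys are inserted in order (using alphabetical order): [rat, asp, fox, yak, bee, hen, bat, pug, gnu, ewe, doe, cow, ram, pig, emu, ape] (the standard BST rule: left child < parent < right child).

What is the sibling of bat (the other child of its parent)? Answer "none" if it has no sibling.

ewe

Resulting structure (node: left, right):
  rat: L=asp, R=yak
  asp: L=ape, R=fox
  fox: L=bee, R=hen
  yak: L=–, R=–
  bee: L=bat, R=ewe
  hen: L=gnu, R=pug
  bat: L=–, R=–
  pug: L=pig, R=ram
  gnu: L=–, R=–
  ewe: L=doe, R=–
  doe: L=cow, R=emu
  cow: L=–, R=–
  ram: L=–, R=–
  pig: L=–, R=–
  emu: L=–, R=–
  ape: L=–, R=–

bat's parent is bee; the other child of bee is ewe.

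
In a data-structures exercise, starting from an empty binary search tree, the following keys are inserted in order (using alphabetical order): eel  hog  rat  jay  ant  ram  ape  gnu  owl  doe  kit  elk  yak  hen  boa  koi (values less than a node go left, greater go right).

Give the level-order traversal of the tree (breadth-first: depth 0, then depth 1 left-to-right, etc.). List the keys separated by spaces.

Resulting structure (node: left, right):
  eel: L=ant, R=hog
  hog: L=gnu, R=rat
  rat: L=jay, R=yak
  jay: L=–, R=ram
  ant: L=–, R=ape
  ram: L=owl, R=–
  ape: L=–, R=doe
  gnu: L=elk, R=hen
  owl: L=kit, R=–
  doe: L=boa, R=–
  kit: L=–, R=koi
  elk: L=–, R=–
  yak: L=–, R=–
  hen: L=–, R=–
  boa: L=–, R=–
  koi: L=–, R=–

eel ant hog ape gnu rat doe elk hen jay yak boa ram owl kit koi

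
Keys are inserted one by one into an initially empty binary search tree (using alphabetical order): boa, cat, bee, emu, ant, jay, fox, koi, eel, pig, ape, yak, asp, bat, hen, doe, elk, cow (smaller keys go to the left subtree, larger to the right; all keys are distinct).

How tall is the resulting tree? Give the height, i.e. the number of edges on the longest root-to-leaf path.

6

boa: root
cat: right child of boa (depth 1)
bee: left child of boa (depth 1)
emu: right child of cat (depth 2)
ant: left child of bee (depth 2)
jay: right child of emu (depth 3)
fox: left child of jay (depth 4)
koi: right child of jay (depth 4)
eel: left child of emu (depth 3)
pig: right child of koi (depth 5)
ape: right child of ant (depth 3)
yak: right child of pig (depth 6)
asp: right child of ape (depth 4)
bat: right child of asp (depth 5)
hen: right child of fox (depth 5)
doe: left child of eel (depth 4)
elk: right child of eel (depth 4)
cow: left child of doe (depth 5)

The deepest node is yak at depth 6.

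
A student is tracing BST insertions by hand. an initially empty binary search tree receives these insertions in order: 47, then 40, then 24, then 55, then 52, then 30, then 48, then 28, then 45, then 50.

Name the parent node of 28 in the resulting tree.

47: root
40: left child of 47 (depth 1)
24: left child of 40 (depth 2)
55: right child of 47 (depth 1)
52: left child of 55 (depth 2)
30: right child of 24 (depth 3)
48: left child of 52 (depth 3)
28: left child of 30 (depth 4)
45: right child of 40 (depth 2)
50: right child of 48 (depth 4)

30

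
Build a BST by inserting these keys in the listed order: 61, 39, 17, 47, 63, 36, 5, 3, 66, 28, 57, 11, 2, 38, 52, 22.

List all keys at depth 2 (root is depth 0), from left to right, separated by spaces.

17 47 66

Insert 61: tree is empty, so 61 becomes the root.
Insert 39: 39 < 61 → go left. Place as left child of 61.
Insert 17: 17 < 61 → go left; 17 < 39 → go left. Place as left child of 39.
Insert 47: 47 < 61 → go left; 47 > 39 → go right. Place as right child of 39.
Insert 63: 63 > 61 → go right. Place as right child of 61.
Insert 36: 36 < 61 → go left; 36 < 39 → go left; 36 > 17 → go right. Place as right child of 17.
Insert 5: 5 < 61 → go left; 5 < 39 → go left; 5 < 17 → go left. Place as left child of 17.
Insert 3: 3 < 61 → go left; 3 < 39 → go left; 3 < 17 → go left; 3 < 5 → go left. Place as left child of 5.
Insert 66: 66 > 61 → go right; 66 > 63 → go right. Place as right child of 63.
Insert 28: 28 < 61 → go left; 28 < 39 → go left; 28 > 17 → go right; 28 < 36 → go left. Place as left child of 36.
Insert 57: 57 < 61 → go left; 57 > 39 → go right; 57 > 47 → go right. Place as right child of 47.
Insert 11: 11 < 61 → go left; 11 < 39 → go left; 11 < 17 → go left; 11 > 5 → go right. Place as right child of 5.
Insert 2: 2 < 61 → go left; 2 < 39 → go left; 2 < 17 → go left; 2 < 5 → go left; 2 < 3 → go left. Place as left child of 3.
Insert 38: 38 < 61 → go left; 38 < 39 → go left; 38 > 17 → go right; 38 > 36 → go right. Place as right child of 36.
Insert 52: 52 < 61 → go left; 52 > 39 → go right; 52 > 47 → go right; 52 < 57 → go left. Place as left child of 57.
Insert 22: 22 < 61 → go left; 22 < 39 → go left; 22 > 17 → go right; 22 < 36 → go left; 22 < 28 → go left. Place as left child of 28.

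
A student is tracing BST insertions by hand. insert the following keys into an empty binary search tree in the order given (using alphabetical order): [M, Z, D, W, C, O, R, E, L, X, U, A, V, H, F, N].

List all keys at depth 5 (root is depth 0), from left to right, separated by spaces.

F U

M: root
Z: right child of M (depth 1)
D: left child of M (depth 1)
W: left child of Z (depth 2)
C: left child of D (depth 2)
O: left child of W (depth 3)
R: right child of O (depth 4)
E: right child of D (depth 2)
L: right child of E (depth 3)
X: right child of W (depth 3)
U: right child of R (depth 5)
A: left child of C (depth 3)
V: right child of U (depth 6)
H: left child of L (depth 4)
F: left child of H (depth 5)
N: left child of O (depth 4)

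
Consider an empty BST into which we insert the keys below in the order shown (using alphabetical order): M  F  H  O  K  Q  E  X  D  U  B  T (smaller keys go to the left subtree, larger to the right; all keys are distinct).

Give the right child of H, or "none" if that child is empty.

M: root
F: left child of M (depth 1)
H: right child of F (depth 2)
O: right child of M (depth 1)
K: right child of H (depth 3)
Q: right child of O (depth 2)
E: left child of F (depth 2)
X: right child of Q (depth 3)
D: left child of E (depth 3)
U: left child of X (depth 4)
B: left child of D (depth 4)
T: left child of U (depth 5)

K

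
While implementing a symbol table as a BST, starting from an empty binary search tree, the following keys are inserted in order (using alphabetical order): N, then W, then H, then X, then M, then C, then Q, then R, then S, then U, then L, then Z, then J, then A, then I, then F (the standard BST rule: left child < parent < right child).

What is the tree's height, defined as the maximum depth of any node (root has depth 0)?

5

N: root
W: right child of N (depth 1)
H: left child of N (depth 1)
X: right child of W (depth 2)
M: right child of H (depth 2)
C: left child of H (depth 2)
Q: left child of W (depth 2)
R: right child of Q (depth 3)
S: right child of R (depth 4)
U: right child of S (depth 5)
L: left child of M (depth 3)
Z: right child of X (depth 3)
J: left child of L (depth 4)
A: left child of C (depth 3)
I: left child of J (depth 5)
F: right child of C (depth 3)

The deepest node is U at depth 5.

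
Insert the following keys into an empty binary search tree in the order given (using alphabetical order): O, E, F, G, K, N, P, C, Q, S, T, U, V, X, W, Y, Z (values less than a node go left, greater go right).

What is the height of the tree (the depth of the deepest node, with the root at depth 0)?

9

Insert O: tree is empty, so O becomes the root.
Insert E: E < O → go left. Place as left child of O.
Insert F: F < O → go left; F > E → go right. Place as right child of E.
Insert G: G < O → go left; G > E → go right; G > F → go right. Place as right child of F.
Insert K: K < O → go left; K > E → go right; K > F → go right; K > G → go right. Place as right child of G.
Insert N: N < O → go left; N > E → go right; N > F → go right; N > G → go right; N > K → go right. Place as right child of K.
Insert P: P > O → go right. Place as right child of O.
Insert C: C < O → go left; C < E → go left. Place as left child of E.
Insert Q: Q > O → go right; Q > P → go right. Place as right child of P.
Insert S: S > O → go right; S > P → go right; S > Q → go right. Place as right child of Q.
Insert T: T > O → go right; T > P → go right; T > Q → go right; T > S → go right. Place as right child of S.
Insert U: U > O → go right; U > P → go right; U > Q → go right; U > S → go right; U > T → go right. Place as right child of T.
Insert V: V > O → go right; V > P → go right; V > Q → go right; V > S → go right; V > T → go right; V > U → go right. Place as right child of U.
Insert X: X > O → go right; X > P → go right; X > Q → go right; X > S → go right; X > T → go right; X > U → go right; X > V → go right. Place as right child of V.
Insert W: W > O → go right; W > P → go right; W > Q → go right; W > S → go right; W > T → go right; W > U → go right; W > V → go right; W < X → go left. Place as left child of X.
Insert Y: Y > O → go right; Y > P → go right; Y > Q → go right; Y > S → go right; Y > T → go right; Y > U → go right; Y > V → go right; Y > X → go right. Place as right child of X.
Insert Z: Z > O → go right; Z > P → go right; Z > Q → go right; Z > S → go right; Z > T → go right; Z > U → go right; Z > V → go right; Z > X → go right; Z > Y → go right. Place as right child of Y.

The deepest node is Z at depth 9.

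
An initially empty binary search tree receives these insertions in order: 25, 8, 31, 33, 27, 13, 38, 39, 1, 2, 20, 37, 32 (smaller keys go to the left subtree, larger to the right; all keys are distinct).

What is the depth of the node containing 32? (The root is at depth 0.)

Insert 25: tree is empty, so 25 becomes the root.
Insert 8: 8 < 25 → go left. Place as left child of 25.
Insert 31: 31 > 25 → go right. Place as right child of 25.
Insert 33: 33 > 25 → go right; 33 > 31 → go right. Place as right child of 31.
Insert 27: 27 > 25 → go right; 27 < 31 → go left. Place as left child of 31.
Insert 13: 13 < 25 → go left; 13 > 8 → go right. Place as right child of 8.
Insert 38: 38 > 25 → go right; 38 > 31 → go right; 38 > 33 → go right. Place as right child of 33.
Insert 39: 39 > 25 → go right; 39 > 31 → go right; 39 > 33 → go right; 39 > 38 → go right. Place as right child of 38.
Insert 1: 1 < 25 → go left; 1 < 8 → go left. Place as left child of 8.
Insert 2: 2 < 25 → go left; 2 < 8 → go left; 2 > 1 → go right. Place as right child of 1.
Insert 20: 20 < 25 → go left; 20 > 8 → go right; 20 > 13 → go right. Place as right child of 13.
Insert 37: 37 > 25 → go right; 37 > 31 → go right; 37 > 33 → go right; 37 < 38 → go left. Place as left child of 38.
Insert 32: 32 > 25 → go right; 32 > 31 → go right; 32 < 33 → go left. Place as left child of 33.

Path to 32: 25 → 31 → 33 → 32, which is 3 edges.

3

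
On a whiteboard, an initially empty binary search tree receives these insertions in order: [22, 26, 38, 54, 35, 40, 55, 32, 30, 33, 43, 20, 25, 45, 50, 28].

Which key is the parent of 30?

Insert 22: tree is empty, so 22 becomes the root.
Insert 26: 26 > 22 → go right. Place as right child of 22.
Insert 38: 38 > 22 → go right; 38 > 26 → go right. Place as right child of 26.
Insert 54: 54 > 22 → go right; 54 > 26 → go right; 54 > 38 → go right. Place as right child of 38.
Insert 35: 35 > 22 → go right; 35 > 26 → go right; 35 < 38 → go left. Place as left child of 38.
Insert 40: 40 > 22 → go right; 40 > 26 → go right; 40 > 38 → go right; 40 < 54 → go left. Place as left child of 54.
Insert 55: 55 > 22 → go right; 55 > 26 → go right; 55 > 38 → go right; 55 > 54 → go right. Place as right child of 54.
Insert 32: 32 > 22 → go right; 32 > 26 → go right; 32 < 38 → go left; 32 < 35 → go left. Place as left child of 35.
Insert 30: 30 > 22 → go right; 30 > 26 → go right; 30 < 38 → go left; 30 < 35 → go left; 30 < 32 → go left. Place as left child of 32.
Insert 33: 33 > 22 → go right; 33 > 26 → go right; 33 < 38 → go left; 33 < 35 → go left; 33 > 32 → go right. Place as right child of 32.
Insert 43: 43 > 22 → go right; 43 > 26 → go right; 43 > 38 → go right; 43 < 54 → go left; 43 > 40 → go right. Place as right child of 40.
Insert 20: 20 < 22 → go left. Place as left child of 22.
Insert 25: 25 > 22 → go right; 25 < 26 → go left. Place as left child of 26.
Insert 45: 45 > 22 → go right; 45 > 26 → go right; 45 > 38 → go right; 45 < 54 → go left; 45 > 40 → go right; 45 > 43 → go right. Place as right child of 43.
Insert 50: 50 > 22 → go right; 50 > 26 → go right; 50 > 38 → go right; 50 < 54 → go left; 50 > 40 → go right; 50 > 43 → go right; 50 > 45 → go right. Place as right child of 45.
Insert 28: 28 > 22 → go right; 28 > 26 → go right; 28 < 38 → go left; 28 < 35 → go left; 28 < 32 → go left; 28 < 30 → go left. Place as left child of 30.

32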